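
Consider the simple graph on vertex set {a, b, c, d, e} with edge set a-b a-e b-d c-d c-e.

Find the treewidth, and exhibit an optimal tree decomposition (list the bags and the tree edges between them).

Treewidth 2.
Bags: B1 = {a, b, d}  B2 = {a, c, d}  B3 = {a, c, e}
Tree: B1–B2, B2–B3

Every bag has size at most 3, so the width is 3 − 1 = 2 and tw(G) ≤ 2. Since a–b–d–c–e–a is a cycle in G, G is not acyclic. Forests are exactly the graphs of treewidth ≤ 1, so tw(G) ≥ 2. Combining the bounds, tw(G) = 2.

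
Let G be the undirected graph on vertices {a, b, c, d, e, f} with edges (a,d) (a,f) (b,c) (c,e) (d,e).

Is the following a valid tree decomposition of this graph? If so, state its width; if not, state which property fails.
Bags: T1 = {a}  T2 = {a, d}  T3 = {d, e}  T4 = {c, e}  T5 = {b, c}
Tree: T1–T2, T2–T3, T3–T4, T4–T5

A tree decomposition must satisfy three properties: every vertex lies in some bag; for every edge, both endpoints lie together in some bag; and for every vertex, the bags containing it form a connected subtree. Here vertex f appears in no bag, so the decomposition is invalid.

No — vertex f appears in no bag.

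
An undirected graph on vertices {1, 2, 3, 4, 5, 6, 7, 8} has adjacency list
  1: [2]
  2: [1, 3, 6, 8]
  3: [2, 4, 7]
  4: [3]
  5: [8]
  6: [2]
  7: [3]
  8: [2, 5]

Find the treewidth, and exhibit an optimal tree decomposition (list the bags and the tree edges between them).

Treewidth 1.
One optimal decomposition is:
Bags: B1 = {3, 7}  B2 = {2, 3}  B3 = {2, 6}  B4 = {2, 8}  B5 = {5, 8}  B6 = {3, 4}  B7 = {1, 2}
Tree: B1–B2, B2–B3, B2–B4, B4–B5, B1–B6, B2–B7

Each bag holds 2 vertices, so the decomposition has width 1, which upper-bounds the treewidth. Since G has at least one edge (e.g. 3–7), it is not an edgeless graph, so tw(G) ≥ 1. Therefore the treewidth is 1.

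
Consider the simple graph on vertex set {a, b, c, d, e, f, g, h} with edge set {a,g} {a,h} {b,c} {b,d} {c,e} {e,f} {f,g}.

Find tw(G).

A width-1 tree decomposition is:
Bags: B1 = {b, d}  B2 = {b, c}  B3 = {c, e}  B4 = {e, f}  B5 = {f, g}  B6 = {a, g}  B7 = {a, h}
Tree: B1–B2, B2–B3, B3–B4, B4–B5, B5–B6, B6–B7
Each bag holds 2 vertices, so the decomposition has width 1, which upper-bounds the treewidth. Any graph with an edge has treewidth ≥ 1, and G has the edge d–b. Hence tw(G) = 1 exactly.

1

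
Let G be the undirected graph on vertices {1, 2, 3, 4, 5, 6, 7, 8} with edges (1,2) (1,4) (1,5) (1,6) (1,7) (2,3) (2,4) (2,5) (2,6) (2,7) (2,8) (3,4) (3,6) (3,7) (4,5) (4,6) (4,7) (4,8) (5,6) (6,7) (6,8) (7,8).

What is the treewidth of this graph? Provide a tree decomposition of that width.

Treewidth 4.
Bags: B1 = {2, 3, 4, 6, 7}  B2 = {1, 2, 4, 6, 7}  B3 = {2, 4, 6, 7, 8}  B4 = {1, 2, 4, 5, 6}
Tree: B1–B2, B1–B3, B2–B4

Each bag holds 5 vertices, so the decomposition has width 4, which upper-bounds the treewidth. On the other hand G contains the 5-clique {1, 2, 4, 5, 6}. A clique must lie in a single bag of any decomposition, so no decomposition can have width below 4. Combining the bounds, tw(G) = 4.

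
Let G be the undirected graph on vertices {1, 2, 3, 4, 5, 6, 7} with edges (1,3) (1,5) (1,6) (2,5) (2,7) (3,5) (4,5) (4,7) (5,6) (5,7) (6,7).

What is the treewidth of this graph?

2

A width-2 tree decomposition is:
Bags: B1 = {1, 5, 6}  B2 = {5, 6, 7}  B3 = {4, 5, 7}  B4 = {1, 3, 5}  B5 = {2, 5, 7}
Tree: B1–B2, B2–B3, B1–B4, B2–B5
Each bag holds 3 vertices, so the decomposition has width 2, which upper-bounds the treewidth. Conversely, {1, 3, 5} is a clique of size 3, and the vertices of any clique must share a bag in every tree decomposition; so some bag has ≥ 3 vertices and tw(G) ≥ 2. The upper and lower bounds meet at 2, so that is the treewidth.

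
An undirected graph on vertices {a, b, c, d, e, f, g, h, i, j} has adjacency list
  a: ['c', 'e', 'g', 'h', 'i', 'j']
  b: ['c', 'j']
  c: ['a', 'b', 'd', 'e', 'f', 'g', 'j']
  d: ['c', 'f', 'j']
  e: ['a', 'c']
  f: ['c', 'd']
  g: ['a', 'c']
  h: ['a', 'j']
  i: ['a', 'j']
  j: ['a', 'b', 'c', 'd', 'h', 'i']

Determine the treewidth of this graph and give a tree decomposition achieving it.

The largest bag has 3 vertices, giving width 2; this decomposition certifies tw(G) ≤ 2. Conversely, {a, h, j} is a clique of size 3, and the vertices of any clique must share a bag in every tree decomposition; so some bag has ≥ 3 vertices and tw(G) ≥ 2. Combining the bounds, tw(G) = 2.

Treewidth 2.
One such decomposition:
Bags: B1 = {a, h, j}  B2 = {a, c, j}  B3 = {a, i, j}  B4 = {a, c, g}  B5 = {b, c, j}  B6 = {c, d, j}  B7 = {a, c, e}  B8 = {c, d, f}
Tree: B1–B2, B2–B3, B2–B4, B2–B5, B2–B6, B2–B7, B6–B8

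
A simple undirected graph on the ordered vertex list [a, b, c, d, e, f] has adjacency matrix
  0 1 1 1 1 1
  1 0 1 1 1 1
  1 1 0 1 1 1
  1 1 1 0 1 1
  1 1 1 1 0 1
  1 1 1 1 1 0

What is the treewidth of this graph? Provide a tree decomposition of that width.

Treewidth 5.
One such decomposition:
Bags: B1 = {a, b, c, d, e, f}
Tree: (single bag)

A single bag containing all 6 vertices is trivially a valid decomposition of width 5. Conversely, {a, b, c, d, e, f} is a clique of size 6, and the vertices of any clique must share a bag in every tree decomposition; so some bag has ≥ 6 vertices and tw(G) ≥ 5. Combining the bounds, tw(G) = 5.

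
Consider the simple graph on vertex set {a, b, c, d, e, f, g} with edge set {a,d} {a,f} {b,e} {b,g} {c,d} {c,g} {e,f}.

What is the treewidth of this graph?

A width-2 tree decomposition is:
Bags: B1 = {a, e, f}  B2 = {a, b, e}  B3 = {a, b, g}  B4 = {a, c, g}  B5 = {a, c, d}
Tree: B1–B2, B2–B3, B3–B4, B4–B5
The largest bag has 3 vertices, giving width 2; this decomposition certifies tw(G) ≤ 2. The edges a–f–e–b–g–c–d–a form a cycle, so G is not a tree and its treewidth is at least 2. Hence tw(G) = 2 exactly.

2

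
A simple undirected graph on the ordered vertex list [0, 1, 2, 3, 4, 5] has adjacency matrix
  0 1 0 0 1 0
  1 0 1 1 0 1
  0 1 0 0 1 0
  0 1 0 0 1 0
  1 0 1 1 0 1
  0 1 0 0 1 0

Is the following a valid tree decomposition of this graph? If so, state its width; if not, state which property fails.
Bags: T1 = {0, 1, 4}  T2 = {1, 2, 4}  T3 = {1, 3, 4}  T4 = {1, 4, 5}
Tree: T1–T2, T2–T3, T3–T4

Checking the three conditions: (i) the bags cover all of {0, 1, 2, 3, 4, 5}; (ii) for each edge, some bag contains both endpoints; (iii) the bags containing any fixed vertex form a subtree. All hold, so the decomposition is valid with width 3 − 1 = 2.

Yes; width 2.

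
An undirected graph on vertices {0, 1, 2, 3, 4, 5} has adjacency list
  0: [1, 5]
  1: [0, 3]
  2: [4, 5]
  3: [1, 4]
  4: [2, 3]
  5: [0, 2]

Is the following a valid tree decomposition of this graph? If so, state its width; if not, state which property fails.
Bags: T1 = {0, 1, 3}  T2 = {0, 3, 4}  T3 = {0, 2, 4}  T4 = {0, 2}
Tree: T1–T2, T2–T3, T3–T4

No — vertex 5 appears in no bag.

A tree decomposition must satisfy three properties: every vertex lies in some bag; for every edge, both endpoints lie together in some bag; and for every vertex, the bags containing it form a connected subtree. Here vertex 5 appears in no bag, so the decomposition is invalid.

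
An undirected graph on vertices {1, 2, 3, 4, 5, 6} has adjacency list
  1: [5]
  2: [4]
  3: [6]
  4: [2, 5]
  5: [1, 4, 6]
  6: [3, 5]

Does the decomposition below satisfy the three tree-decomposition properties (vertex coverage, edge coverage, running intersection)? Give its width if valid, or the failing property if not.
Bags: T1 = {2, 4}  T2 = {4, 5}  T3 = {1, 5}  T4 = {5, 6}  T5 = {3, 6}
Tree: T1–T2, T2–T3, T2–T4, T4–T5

Checking the three conditions: (i) the bags cover all of {1, 2, 3, 4, 5, 6}; (ii) for each edge, some bag contains both endpoints; (iii) the bags containing any fixed vertex form a subtree. All hold, so the decomposition is valid with width 2 − 1 = 1.

Yes; width 1.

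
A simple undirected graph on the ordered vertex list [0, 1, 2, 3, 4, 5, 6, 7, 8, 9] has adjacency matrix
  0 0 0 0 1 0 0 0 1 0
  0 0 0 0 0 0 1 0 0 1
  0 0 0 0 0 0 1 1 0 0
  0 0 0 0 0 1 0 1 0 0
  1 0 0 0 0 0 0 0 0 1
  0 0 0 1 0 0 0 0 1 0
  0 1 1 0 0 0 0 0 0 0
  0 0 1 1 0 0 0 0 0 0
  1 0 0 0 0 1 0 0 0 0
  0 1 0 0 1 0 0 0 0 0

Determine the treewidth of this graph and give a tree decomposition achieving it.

The largest bag has 3 vertices, giving width 2; this decomposition certifies tw(G) ≤ 2. Since 0–8–5–3–7–2–6–1–9–4–0 is a cycle in G, G is not acyclic. Forests are exactly the graphs of treewidth ≤ 1, so tw(G) ≥ 2. The upper and lower bounds meet at 2, so that is the treewidth.

Treewidth 2.
One optimal decomposition is:
Bags: B1 = {0, 5, 8}  B2 = {0, 3, 5}  B3 = {0, 3, 7}  B4 = {0, 2, 7}  B5 = {0, 2, 6}  B6 = {0, 1, 6}  B7 = {0, 1, 9}  B8 = {0, 4, 9}
Tree: B1–B2, B2–B3, B3–B4, B4–B5, B5–B6, B6–B7, B7–B8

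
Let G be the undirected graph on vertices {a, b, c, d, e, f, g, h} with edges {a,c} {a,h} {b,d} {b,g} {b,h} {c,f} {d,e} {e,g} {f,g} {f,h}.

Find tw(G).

2

A width-2 tree decomposition is:
Bags: B1 = {b, d, e}  B2 = {b, e, g}  B3 = {b, g, h}  B4 = {f, g, h}  B5 = {a, f, h}  B6 = {a, c, f}
Tree: B1–B2, B2–B3, B3–B4, B4–B5, B5–B6
Each bag holds 3 vertices, so the decomposition has width 2, which upper-bounds the treewidth. The edges d–e–g–b–d form a cycle, so G is not a tree and its treewidth is at least 2. Therefore the treewidth is 2.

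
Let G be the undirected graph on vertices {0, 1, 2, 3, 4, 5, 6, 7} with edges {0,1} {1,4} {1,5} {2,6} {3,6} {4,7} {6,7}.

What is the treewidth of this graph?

A width-1 tree decomposition is:
Bags: B1 = {6, 7}  B2 = {3, 6}  B3 = {4, 7}  B4 = {1, 4}  B5 = {1, 5}  B6 = {0, 1}  B7 = {2, 6}
Tree: B1–B2, B1–B3, B3–B4, B4–B5, B5–B6, B1–B7
Each bag holds 2 vertices, so the decomposition has width 1, which upper-bounds the treewidth. Since G has at least one edge (e.g. 7–6), it is not an edgeless graph, so tw(G) ≥ 1. Hence tw(G) = 1 exactly.

1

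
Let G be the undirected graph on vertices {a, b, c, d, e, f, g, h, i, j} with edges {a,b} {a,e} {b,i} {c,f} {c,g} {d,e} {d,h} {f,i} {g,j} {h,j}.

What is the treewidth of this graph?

2

A width-2 tree decomposition is:
Bags: B1 = {c, g, j}  B2 = {c, f, j}  B3 = {f, i, j}  B4 = {b, i, j}  B5 = {a, b, j}  B6 = {a, e, j}  B7 = {d, e, j}  B8 = {d, h, j}
Tree: B1–B2, B2–B3, B3–B4, B4–B5, B5–B6, B6–B7, B7–B8
Every bag has size at most 3, so the width is 3 − 1 = 2 and tw(G) ≤ 2. The edges j–g–c–f–i–b–a–e–d–h–j form a cycle, so G is not a tree and its treewidth is at least 2. Therefore the treewidth is 2.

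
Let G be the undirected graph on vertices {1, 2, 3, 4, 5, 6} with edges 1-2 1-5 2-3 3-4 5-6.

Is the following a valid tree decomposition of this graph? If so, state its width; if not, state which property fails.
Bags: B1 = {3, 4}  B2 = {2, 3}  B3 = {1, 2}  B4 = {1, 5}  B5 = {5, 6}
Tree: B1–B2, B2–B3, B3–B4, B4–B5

Every vertex of G appears in some bag (union = {1, 2, 3, 4, 5, 6}); every edge is covered by a bag; and for each vertex v the set of bags containing v is connected in the bag tree. The decomposition is therefore valid. The largest bag has 2 vertices, so the width is 1.

Yes; width 1.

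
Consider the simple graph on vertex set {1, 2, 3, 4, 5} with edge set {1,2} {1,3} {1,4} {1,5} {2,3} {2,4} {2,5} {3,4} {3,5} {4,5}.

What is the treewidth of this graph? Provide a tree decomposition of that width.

Treewidth 4.
Bags: B1 = {1, 2, 3, 4, 5}
Tree: (single bag)

With just one bag of size 5, the width is 5 − 1 = 4, so tw(G) ≤ 4. On the other hand G contains the 5-clique {1, 2, 3, 4, 5}. A clique must lie in a single bag of any decomposition, so no decomposition can have width below 4. Therefore the treewidth is 4.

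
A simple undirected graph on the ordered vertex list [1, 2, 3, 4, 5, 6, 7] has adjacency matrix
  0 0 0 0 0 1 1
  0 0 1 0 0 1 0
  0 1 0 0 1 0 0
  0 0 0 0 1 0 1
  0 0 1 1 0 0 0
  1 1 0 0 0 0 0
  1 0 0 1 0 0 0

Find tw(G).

2

A width-2 tree decomposition is:
Bags: B1 = {2, 3, 6}  B2 = {3, 5, 6}  B3 = {4, 5, 6}  B4 = {4, 6, 7}  B5 = {1, 6, 7}
Tree: B1–B2, B2–B3, B3–B4, B4–B5
Each bag holds 3 vertices, so the decomposition has width 2, which upper-bounds the treewidth. Since 6–2–3–5–4–7–1–6 is a cycle in G, G is not acyclic. Forests are exactly the graphs of treewidth ≤ 1, so tw(G) ≥ 2. Therefore the treewidth is 2.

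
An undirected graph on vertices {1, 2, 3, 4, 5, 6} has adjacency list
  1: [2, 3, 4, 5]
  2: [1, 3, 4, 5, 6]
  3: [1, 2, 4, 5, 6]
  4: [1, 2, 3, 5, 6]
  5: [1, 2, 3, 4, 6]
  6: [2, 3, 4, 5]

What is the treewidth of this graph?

4

A width-4 tree decomposition is:
Bags: B1 = {1, 2, 3, 4, 5}  B2 = {2, 3, 4, 5, 6}
Tree: B1–B2
Each bag holds 5 vertices, so the decomposition has width 4, which upper-bounds the treewidth. On the other hand G contains the 5-clique {1, 2, 3, 4, 5}. A clique must lie in a single bag of any decomposition, so no decomposition can have width below 4. Combining the bounds, tw(G) = 4.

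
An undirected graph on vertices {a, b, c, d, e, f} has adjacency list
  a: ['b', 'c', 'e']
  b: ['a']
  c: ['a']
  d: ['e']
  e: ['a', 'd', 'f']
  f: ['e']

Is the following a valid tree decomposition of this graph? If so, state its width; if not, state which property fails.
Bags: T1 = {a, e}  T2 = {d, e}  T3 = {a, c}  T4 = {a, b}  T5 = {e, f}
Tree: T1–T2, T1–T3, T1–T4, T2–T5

Yes; width 1.

Vertex coverage: the bags together contain {a, b, c, d, e, f}, the full vertex set. Edge coverage: each edge of G has both endpoints in at least one bag. Running intersection: for every vertex, the bags containing it form a connected subtree. All three properties hold, so this is a valid tree decomposition of width max|bag| − 1 = 1, and hence tw(G) ≤ 1.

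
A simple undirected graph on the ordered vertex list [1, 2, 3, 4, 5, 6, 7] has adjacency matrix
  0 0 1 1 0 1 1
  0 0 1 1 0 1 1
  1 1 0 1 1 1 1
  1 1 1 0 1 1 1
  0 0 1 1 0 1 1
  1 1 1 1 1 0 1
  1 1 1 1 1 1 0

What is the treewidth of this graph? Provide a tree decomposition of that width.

The largest bag has 5 vertices, giving width 4; this decomposition certifies tw(G) ≤ 4. For the lower bound, the 5 vertices {1, 3, 4, 6, 7} are pairwise adjacent, and any tree decomposition puts a clique entirely inside one bag — forcing width ≥ 4. Therefore the treewidth is 4.

Treewidth 4.
Bags: B1 = {2, 3, 4, 6, 7}  B2 = {3, 4, 5, 6, 7}  B3 = {1, 3, 4, 6, 7}
Tree: B1–B2, B2–B3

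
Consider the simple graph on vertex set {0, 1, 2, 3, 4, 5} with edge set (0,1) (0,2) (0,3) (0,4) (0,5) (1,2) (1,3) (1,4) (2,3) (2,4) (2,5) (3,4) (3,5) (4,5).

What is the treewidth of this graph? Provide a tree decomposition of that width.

Treewidth 4.
One optimal decomposition is:
Bags: B1 = {0, 2, 3, 4, 5}  B2 = {0, 1, 2, 3, 4}
Tree: B1–B2

Each bag holds 5 vertices, so the decomposition has width 4, which upper-bounds the treewidth. On the other hand G contains the 5-clique {0, 1, 2, 3, 4}. A clique must lie in a single bag of any decomposition, so no decomposition can have width below 4. Hence tw(G) = 4 exactly.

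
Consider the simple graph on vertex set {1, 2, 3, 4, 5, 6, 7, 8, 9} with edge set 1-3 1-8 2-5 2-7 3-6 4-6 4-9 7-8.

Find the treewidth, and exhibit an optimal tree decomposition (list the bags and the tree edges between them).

Treewidth 1.
One such decomposition:
Bags: B1 = {4, 9}  B2 = {4, 6}  B3 = {3, 6}  B4 = {1, 3}  B5 = {1, 8}  B6 = {7, 8}  B7 = {2, 7}  B8 = {2, 5}
Tree: B1–B2, B2–B3, B3–B4, B4–B5, B5–B6, B6–B7, B7–B8

The largest bag has 2 vertices, giving width 1; this decomposition certifies tw(G) ≤ 1. Since G has at least one edge (e.g. 9–4), it is not an edgeless graph, so tw(G) ≥ 1. Therefore the treewidth is 1.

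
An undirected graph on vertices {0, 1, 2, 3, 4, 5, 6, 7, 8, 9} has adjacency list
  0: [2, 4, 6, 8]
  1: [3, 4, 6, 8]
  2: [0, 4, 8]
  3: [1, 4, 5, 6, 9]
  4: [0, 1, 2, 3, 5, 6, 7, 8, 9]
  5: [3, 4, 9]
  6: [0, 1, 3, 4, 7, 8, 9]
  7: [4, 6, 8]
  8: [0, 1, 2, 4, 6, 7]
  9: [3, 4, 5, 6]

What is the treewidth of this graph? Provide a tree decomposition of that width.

Treewidth 3.
One such decomposition:
Bags: B1 = {1, 4, 6, 8}  B2 = {1, 3, 4, 6}  B3 = {0, 4, 6, 8}  B4 = {3, 4, 6, 9}  B5 = {4, 6, 7, 8}  B6 = {0, 2, 4, 8}  B7 = {3, 4, 5, 9}
Tree: B1–B2, B1–B3, B2–B4, B3–B5, B3–B6, B4–B7

The largest bag has 4 vertices, giving width 3; this decomposition certifies tw(G) ≤ 3. For the lower bound, the 4 vertices {0, 2, 4, 8} are pairwise adjacent, and any tree decomposition puts a clique entirely inside one bag — forcing width ≥ 3. The upper and lower bounds meet at 3, so that is the treewidth.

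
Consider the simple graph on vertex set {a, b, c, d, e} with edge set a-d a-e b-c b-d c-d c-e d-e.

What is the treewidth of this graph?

A width-2 tree decomposition is:
Bags: B1 = {c, d, e}  B2 = {b, c, d}  B3 = {a, d, e}
Tree: B1–B2, B1–B3
Each bag holds 3 vertices, so the decomposition has width 2, which upper-bounds the treewidth. Conversely, {c, d, e} is a clique of size 3, and the vertices of any clique must share a bag in every tree decomposition; so some bag has ≥ 3 vertices and tw(G) ≥ 2. Combining the bounds, tw(G) = 2.

2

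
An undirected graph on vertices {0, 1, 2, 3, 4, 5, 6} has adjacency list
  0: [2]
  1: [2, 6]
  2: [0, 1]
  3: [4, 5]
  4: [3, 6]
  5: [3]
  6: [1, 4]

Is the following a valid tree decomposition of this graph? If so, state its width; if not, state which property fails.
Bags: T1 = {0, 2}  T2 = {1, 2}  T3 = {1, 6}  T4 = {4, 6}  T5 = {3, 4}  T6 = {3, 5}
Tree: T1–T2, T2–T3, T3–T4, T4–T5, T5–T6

Checking the three conditions: (i) the bags cover all of {0, 1, 2, 3, 4, 5, 6}; (ii) for each edge, some bag contains both endpoints; (iii) the bags containing any fixed vertex form a subtree. All hold, so the decomposition is valid with width 2 − 1 = 1.

Yes; width 1.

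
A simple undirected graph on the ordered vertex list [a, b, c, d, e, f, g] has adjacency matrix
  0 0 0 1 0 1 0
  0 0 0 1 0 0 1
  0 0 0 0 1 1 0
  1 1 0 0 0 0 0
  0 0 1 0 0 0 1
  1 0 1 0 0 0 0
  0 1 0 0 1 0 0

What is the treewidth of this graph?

2

A width-2 tree decomposition is:
Bags: B1 = {a, b, d}  B2 = {a, b, g}  B3 = {a, e, g}  B4 = {a, c, e}  B5 = {a, c, f}
Tree: B1–B2, B2–B3, B3–B4, B4–B5
The largest bag has 3 vertices, giving width 2; this decomposition certifies tw(G) ≤ 2. For the lower bound, G contains the cycle a–d–b–g–e–c–f–a, so G is not a forest; only forests have treewidth ≤ 1, hence tw(G) ≥ 2. Therefore the treewidth is 2.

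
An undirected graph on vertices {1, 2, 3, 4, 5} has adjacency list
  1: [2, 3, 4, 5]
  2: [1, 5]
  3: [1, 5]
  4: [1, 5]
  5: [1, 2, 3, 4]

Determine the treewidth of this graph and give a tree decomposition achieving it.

Treewidth 2.
One optimal decomposition is:
Bags: B1 = {1, 2, 5}  B2 = {1, 3, 5}  B3 = {1, 4, 5}
Tree: B1–B2, B2–B3

The largest bag has 3 vertices, giving width 2; this decomposition certifies tw(G) ≤ 2. For the lower bound, the 3 vertices {1, 2, 5} are pairwise adjacent, and any tree decomposition puts a clique entirely inside one bag — forcing width ≥ 2. Hence tw(G) = 2 exactly.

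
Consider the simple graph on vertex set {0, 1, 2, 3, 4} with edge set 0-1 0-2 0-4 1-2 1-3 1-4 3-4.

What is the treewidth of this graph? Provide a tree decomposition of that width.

The largest bag has 3 vertices, giving width 2; this decomposition certifies tw(G) ≤ 2. On the other hand G contains the 3-clique {0, 1, 2}. A clique must lie in a single bag of any decomposition, so no decomposition can have width below 2. Therefore the treewidth is 2.

Treewidth 2.
Bags: B1 = {0, 1, 2}  B2 = {0, 1, 4}  B3 = {1, 3, 4}
Tree: B1–B2, B2–B3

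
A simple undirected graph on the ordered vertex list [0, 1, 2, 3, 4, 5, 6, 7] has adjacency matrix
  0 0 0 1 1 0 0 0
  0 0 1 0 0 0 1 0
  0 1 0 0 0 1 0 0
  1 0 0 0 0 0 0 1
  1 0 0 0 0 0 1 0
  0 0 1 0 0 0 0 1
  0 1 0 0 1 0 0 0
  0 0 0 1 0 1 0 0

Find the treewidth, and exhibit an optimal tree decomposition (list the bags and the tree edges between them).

Treewidth 2.
One such decomposition:
Bags: B1 = {1, 2, 5}  B2 = {1, 5, 6}  B3 = {4, 5, 6}  B4 = {0, 4, 5}  B5 = {0, 3, 5}  B6 = {3, 5, 7}
Tree: B1–B2, B2–B3, B3–B4, B4–B5, B5–B6

Every bag has size at most 3, so the width is 3 − 1 = 2 and tw(G) ≤ 2. For the lower bound, G contains the cycle 5–2–1–6–4–0–3–7–5, so G is not a forest; only forests have treewidth ≤ 1, hence tw(G) ≥ 2. Therefore the treewidth is 2.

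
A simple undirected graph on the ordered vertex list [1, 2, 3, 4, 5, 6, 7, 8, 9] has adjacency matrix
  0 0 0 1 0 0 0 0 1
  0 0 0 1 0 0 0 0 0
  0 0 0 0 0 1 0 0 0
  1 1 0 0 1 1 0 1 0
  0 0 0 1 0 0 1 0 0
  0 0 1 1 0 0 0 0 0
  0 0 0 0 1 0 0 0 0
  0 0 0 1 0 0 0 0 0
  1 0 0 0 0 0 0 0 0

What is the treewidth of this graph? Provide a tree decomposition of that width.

Treewidth 1.
One optimal decomposition is:
Bags: B1 = {4, 6}  B2 = {2, 4}  B3 = {4, 5}  B4 = {4, 8}  B5 = {1, 4}  B6 = {1, 9}  B7 = {5, 7}  B8 = {3, 6}
Tree: B1–B2, B1–B3, B1–B4, B3–B5, B5–B6, B3–B7, B1–B8

Every bag has size at most 2, so the width is 2 − 1 = 1 and tw(G) ≤ 1. Since G has at least one edge (e.g. 6–4), it is not an edgeless graph, so tw(G) ≥ 1. The upper and lower bounds meet at 1, so that is the treewidth.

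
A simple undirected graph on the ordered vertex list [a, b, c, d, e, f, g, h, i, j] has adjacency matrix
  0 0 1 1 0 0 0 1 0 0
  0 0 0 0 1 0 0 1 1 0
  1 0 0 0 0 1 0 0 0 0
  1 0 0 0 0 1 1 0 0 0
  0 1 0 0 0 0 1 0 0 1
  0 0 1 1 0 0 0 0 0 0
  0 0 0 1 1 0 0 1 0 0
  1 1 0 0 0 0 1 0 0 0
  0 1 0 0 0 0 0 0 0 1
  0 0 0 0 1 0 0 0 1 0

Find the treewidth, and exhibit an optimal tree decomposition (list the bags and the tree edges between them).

Treewidth 2.
One such decomposition:
Bags: B1 = {a, c, f}  B2 = {a, d, f}  B3 = {a, d, h}  B4 = {d, g, h}  B5 = {b, g, h}  B6 = {b, e, g}  B7 = {b, e, i}  B8 = {e, i, j}
Tree: B1–B2, B2–B3, B3–B4, B4–B5, B5–B6, B6–B7, B7–B8

Every bag has size at most 3, so the width is 3 − 1 = 2 and tw(G) ≤ 2. Since c–f–d–a–c is a cycle in G, G is not acyclic. Forests are exactly the graphs of treewidth ≤ 1, so tw(G) ≥ 2. The upper and lower bounds meet at 2, so that is the treewidth.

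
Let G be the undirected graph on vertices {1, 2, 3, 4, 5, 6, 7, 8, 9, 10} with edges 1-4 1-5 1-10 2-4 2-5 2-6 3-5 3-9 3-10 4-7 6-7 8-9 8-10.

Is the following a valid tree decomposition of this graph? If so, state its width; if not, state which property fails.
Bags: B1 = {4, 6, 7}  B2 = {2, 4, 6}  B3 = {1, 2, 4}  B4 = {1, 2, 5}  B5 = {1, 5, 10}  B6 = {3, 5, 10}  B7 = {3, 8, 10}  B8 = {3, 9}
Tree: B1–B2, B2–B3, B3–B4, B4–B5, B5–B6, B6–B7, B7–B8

A tree decomposition must satisfy three properties: every vertex lies in some bag; for every edge, both endpoints lie together in some bag; and for every vertex, the bags containing it form a connected subtree. Here edge (8,9) lies in no bag, so the decomposition is invalid.

No — edge (8,9) lies in no bag.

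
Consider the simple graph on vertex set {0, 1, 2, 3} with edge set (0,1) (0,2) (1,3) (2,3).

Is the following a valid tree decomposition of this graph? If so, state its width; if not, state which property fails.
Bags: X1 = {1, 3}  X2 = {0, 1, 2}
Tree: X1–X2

A tree decomposition must satisfy three properties: every vertex lies in some bag; for every edge, both endpoints lie together in some bag; and for every vertex, the bags containing it form a connected subtree. Here edge (2,3) lies in no bag, so the decomposition is invalid.

No — edge (2,3) lies in no bag.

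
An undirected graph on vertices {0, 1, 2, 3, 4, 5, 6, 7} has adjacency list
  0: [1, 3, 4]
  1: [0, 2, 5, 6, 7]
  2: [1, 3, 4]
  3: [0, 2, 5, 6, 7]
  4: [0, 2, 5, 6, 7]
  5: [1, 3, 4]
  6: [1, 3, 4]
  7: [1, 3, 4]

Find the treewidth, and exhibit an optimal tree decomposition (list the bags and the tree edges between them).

Each bag holds 4 vertices, so the decomposition has width 3, which upper-bounds the treewidth. For the lower bound: the 4 vertex sets {4,6}, {3,7}, {1}, {5} are disjoint, each induces a connected subgraph, and every pair is joined by at least one edge of G. Contracting each set to a single vertex therefore yields K_{4} as a minor, and since treewidth is minor-monotone, tw(G) ≥ tw(K_{4}) = 3. Combining the bounds, tw(G) = 3.

Treewidth 3.
Bags: B1 = {1, 3, 4, 6}  B2 = {1, 3, 4, 7}  B3 = {1, 3, 4, 5}  B4 = {0, 1, 3, 4}  B5 = {1, 2, 3, 4}
Tree: B1–B2, B2–B3, B3–B4, B4–B5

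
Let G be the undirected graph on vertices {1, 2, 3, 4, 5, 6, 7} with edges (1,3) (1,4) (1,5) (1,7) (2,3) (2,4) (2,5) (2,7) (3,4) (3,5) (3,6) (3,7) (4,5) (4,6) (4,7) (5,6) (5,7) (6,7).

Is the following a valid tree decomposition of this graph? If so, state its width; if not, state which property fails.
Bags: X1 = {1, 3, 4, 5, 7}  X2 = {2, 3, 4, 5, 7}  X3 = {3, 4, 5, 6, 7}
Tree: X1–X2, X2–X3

Every vertex of G appears in some bag (union = {1, 2, 3, 4, 5, 6, 7}); every edge is covered by a bag; and for each vertex v the set of bags containing v is connected in the bag tree. The decomposition is therefore valid. The largest bag has 5 vertices, so the width is 4.

Yes; width 4.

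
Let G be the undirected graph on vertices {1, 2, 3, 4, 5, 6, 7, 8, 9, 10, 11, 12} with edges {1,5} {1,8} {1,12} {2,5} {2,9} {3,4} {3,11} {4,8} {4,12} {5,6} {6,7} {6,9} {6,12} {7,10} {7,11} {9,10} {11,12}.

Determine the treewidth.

A width-3 tree decomposition is:
Bags: B1 = {3, 4, 8, 11}  B2 = {4, 8, 11, 12}  B3 = {1, 8, 11, 12}  B4 = {1, 7, 11, 12}  B5 = {1, 6, 7, 12}  B6 = {1, 5, 6, 7}  B7 = {5, 6, 7, 10}  B8 = {5, 6, 9, 10}  B9 = {2, 5, 9, 10}
Tree: B1–B2, B2–B3, B3–B4, B4–B5, B5–B6, B6–B7, B7–B8, B8–B9
Every bag has size at most 4, so the width is 4 − 1 = 3 and tw(G) ≤ 3. For the lower bound: the 4 vertex sets {3,4,8}, {11}, {12}, {1,5,6,7} are disjoint, each induces a connected subgraph, and every pair is joined by at least one edge of G. Contracting each set to a single vertex therefore yields K_{4} as a minor, and since treewidth is minor-monotone, tw(G) ≥ tw(K_{4}) = 3. Therefore the treewidth is 3.

3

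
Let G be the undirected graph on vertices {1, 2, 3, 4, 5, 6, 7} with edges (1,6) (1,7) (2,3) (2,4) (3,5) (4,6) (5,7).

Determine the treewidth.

2

A width-2 tree decomposition is:
Bags: B1 = {1, 6, 7}  B2 = {4, 6, 7}  B3 = {2, 4, 7}  B4 = {2, 3, 7}  B5 = {3, 5, 7}
Tree: B1–B2, B2–B3, B3–B4, B4–B5
Every bag has size at most 3, so the width is 3 − 1 = 2 and tw(G) ≤ 2. Since 7–1–6–4–2–3–5–7 is a cycle in G, G is not acyclic. Forests are exactly the graphs of treewidth ≤ 1, so tw(G) ≥ 2. Combining the bounds, tw(G) = 2.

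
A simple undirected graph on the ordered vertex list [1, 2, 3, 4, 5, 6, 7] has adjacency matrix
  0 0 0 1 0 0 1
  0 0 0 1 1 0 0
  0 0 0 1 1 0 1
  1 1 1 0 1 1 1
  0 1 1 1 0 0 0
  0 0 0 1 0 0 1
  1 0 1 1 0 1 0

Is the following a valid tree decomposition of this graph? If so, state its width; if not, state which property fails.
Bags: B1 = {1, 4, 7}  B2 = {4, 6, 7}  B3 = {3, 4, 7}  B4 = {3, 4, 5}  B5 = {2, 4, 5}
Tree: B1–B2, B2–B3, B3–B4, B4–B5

Yes; width 2.

Checking the three conditions: (i) the bags cover all of {1, 2, 3, 4, 5, 6, 7}; (ii) for each edge, some bag contains both endpoints; (iii) the bags containing any fixed vertex form a subtree. All hold, so the decomposition is valid with width 3 − 1 = 2.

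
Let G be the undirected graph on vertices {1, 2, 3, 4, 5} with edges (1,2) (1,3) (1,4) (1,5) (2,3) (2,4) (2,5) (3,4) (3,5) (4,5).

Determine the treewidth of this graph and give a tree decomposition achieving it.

A single bag containing all 5 vertices is trivially a valid decomposition of width 4. On the other hand G contains the 5-clique {1, 2, 3, 4, 5}. A clique must lie in a single bag of any decomposition, so no decomposition can have width below 4. The upper and lower bounds meet at 4, so that is the treewidth.

Treewidth 4.
One optimal decomposition is:
Bags: B1 = {1, 2, 3, 4, 5}
Tree: (single bag)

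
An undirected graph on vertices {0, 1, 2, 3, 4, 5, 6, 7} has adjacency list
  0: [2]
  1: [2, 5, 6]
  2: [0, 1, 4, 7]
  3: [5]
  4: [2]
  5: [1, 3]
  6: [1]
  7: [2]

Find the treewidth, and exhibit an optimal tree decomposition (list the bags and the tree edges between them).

Treewidth 1.
Bags: B1 = {1, 5}  B2 = {1, 2}  B3 = {1, 6}  B4 = {0, 2}  B5 = {2, 7}  B6 = {2, 4}  B7 = {3, 5}
Tree: B1–B2, B1–B3, B2–B4, B2–B5, B4–B6, B1–B7

Every bag has size at most 2, so the width is 2 − 1 = 1 and tw(G) ≤ 1. Any graph with an edge has treewidth ≥ 1, and G has the edge 1–5. Therefore the treewidth is 1.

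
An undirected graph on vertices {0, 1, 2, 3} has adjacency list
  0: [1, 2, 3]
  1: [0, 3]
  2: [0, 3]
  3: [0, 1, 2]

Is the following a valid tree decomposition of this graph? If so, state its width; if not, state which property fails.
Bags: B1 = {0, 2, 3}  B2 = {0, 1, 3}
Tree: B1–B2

Vertex coverage: the bags together contain {0, 1, 2, 3}, the full vertex set. Edge coverage: each edge of G has both endpoints in at least one bag. Running intersection: for every vertex, the bags containing it form a connected subtree. All three properties hold, so this is a valid tree decomposition of width max|bag| − 1 = 2, and hence tw(G) ≤ 2.

Yes; width 2.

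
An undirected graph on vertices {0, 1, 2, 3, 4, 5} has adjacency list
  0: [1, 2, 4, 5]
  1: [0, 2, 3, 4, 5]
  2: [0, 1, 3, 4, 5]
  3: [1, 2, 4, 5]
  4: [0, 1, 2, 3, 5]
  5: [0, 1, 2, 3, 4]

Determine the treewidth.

A width-4 tree decomposition is:
Bags: B1 = {0, 1, 2, 4, 5}  B2 = {1, 2, 3, 4, 5}
Tree: B1–B2
Every bag has size at most 5, so the width is 5 − 1 = 4 and tw(G) ≤ 4. Conversely, {0, 1, 2, 4, 5} is a clique of size 5, and the vertices of any clique must share a bag in every tree decomposition; so some bag has ≥ 5 vertices and tw(G) ≥ 4. Therefore the treewidth is 4.

4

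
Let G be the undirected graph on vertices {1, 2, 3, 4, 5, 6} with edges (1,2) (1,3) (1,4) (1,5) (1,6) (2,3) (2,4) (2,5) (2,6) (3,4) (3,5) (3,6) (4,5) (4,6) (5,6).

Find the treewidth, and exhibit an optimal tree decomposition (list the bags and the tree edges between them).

A single bag containing all 6 vertices is trivially a valid decomposition of width 5. On the other hand G contains the 6-clique {1, 2, 3, 4, 5, 6}. A clique must lie in a single bag of any decomposition, so no decomposition can have width below 5. Hence tw(G) = 5 exactly.

Treewidth 5.
One optimal decomposition is:
Bags: B1 = {1, 2, 3, 4, 5, 6}
Tree: (single bag)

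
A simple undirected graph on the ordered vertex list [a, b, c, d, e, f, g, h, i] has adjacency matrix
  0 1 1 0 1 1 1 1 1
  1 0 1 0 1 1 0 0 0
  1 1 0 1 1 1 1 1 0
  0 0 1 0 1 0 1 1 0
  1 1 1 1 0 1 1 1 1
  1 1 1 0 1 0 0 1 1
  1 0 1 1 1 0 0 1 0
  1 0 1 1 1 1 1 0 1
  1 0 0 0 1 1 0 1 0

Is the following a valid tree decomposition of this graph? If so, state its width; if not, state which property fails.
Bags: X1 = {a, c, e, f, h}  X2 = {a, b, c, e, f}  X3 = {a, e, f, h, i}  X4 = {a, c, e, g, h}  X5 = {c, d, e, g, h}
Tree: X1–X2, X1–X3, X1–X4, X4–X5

Yes; width 4.

Checking the three conditions: (i) the bags cover all of {a, b, c, d, e, f, g, h, i}; (ii) for each edge, some bag contains both endpoints; (iii) the bags containing any fixed vertex form a subtree. All hold, so the decomposition is valid with width 5 − 1 = 4.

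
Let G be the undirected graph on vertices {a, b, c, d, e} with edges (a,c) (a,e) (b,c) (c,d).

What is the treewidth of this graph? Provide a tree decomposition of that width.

Treewidth 1.
One such decomposition:
Bags: B1 = {c, d}  B2 = {a, c}  B3 = {b, c}  B4 = {a, e}
Tree: B1–B2, B1–B3, B2–B4

Every bag has size at most 2, so the width is 2 − 1 = 1 and tw(G) ≤ 1. Since G has at least one edge (e.g. d–c), it is not an edgeless graph, so tw(G) ≥ 1. Hence tw(G) = 1 exactly.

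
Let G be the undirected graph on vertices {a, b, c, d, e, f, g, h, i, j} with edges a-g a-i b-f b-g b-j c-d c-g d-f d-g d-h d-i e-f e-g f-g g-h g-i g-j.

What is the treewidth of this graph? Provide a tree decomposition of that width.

Treewidth 2.
One such decomposition:
Bags: B1 = {d, f, g}  B2 = {d, g, i}  B3 = {c, d, g}  B4 = {b, f, g}  B5 = {b, g, j}  B6 = {e, f, g}  B7 = {a, g, i}  B8 = {d, g, h}
Tree: B1–B2, B1–B3, B1–B4, B4–B5, B1–B6, B2–B7, B3–B8

Every bag has size at most 3, so the width is 3 − 1 = 2 and tw(G) ≤ 2. Conversely, {d, g, h} is a clique of size 3, and the vertices of any clique must share a bag in every tree decomposition; so some bag has ≥ 3 vertices and tw(G) ≥ 2. Therefore the treewidth is 2.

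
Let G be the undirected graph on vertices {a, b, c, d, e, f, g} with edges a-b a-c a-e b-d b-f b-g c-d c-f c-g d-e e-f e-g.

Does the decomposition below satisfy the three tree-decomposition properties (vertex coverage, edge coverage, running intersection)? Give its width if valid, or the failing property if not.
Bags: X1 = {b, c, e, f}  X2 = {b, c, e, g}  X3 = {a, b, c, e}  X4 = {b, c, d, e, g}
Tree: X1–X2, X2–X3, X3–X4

No — bags containing vertex g are not connected in the tree.

A tree decomposition must satisfy three properties: every vertex lies in some bag; for every edge, both endpoints lie together in some bag; and for every vertex, the bags containing it form a connected subtree. Here bags containing vertex g are not connected in the tree, so the decomposition is invalid.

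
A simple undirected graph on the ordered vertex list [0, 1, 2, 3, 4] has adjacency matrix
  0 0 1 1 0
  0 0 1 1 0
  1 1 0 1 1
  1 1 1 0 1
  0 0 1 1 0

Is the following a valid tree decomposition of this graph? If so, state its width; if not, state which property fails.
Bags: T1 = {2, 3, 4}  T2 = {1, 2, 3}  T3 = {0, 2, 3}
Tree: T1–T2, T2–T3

Vertex coverage: the bags together contain {0, 1, 2, 3, 4}, the full vertex set. Edge coverage: each edge of G has both endpoints in at least one bag. Running intersection: for every vertex, the bags containing it form a connected subtree. All three properties hold, so this is a valid tree decomposition of width max|bag| − 1 = 2, and hence tw(G) ≤ 2.

Yes; width 2.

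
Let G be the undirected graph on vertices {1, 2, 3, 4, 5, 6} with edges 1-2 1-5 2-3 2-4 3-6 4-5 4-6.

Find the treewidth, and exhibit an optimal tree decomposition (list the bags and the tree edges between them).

Each bag holds 3 vertices, so the decomposition has width 2, which upper-bounds the treewidth. For the lower bound, G contains the cycle 6–3–2–4–6, so G is not a forest; only forests have treewidth ≤ 1, hence tw(G) ≥ 2. Combining the bounds, tw(G) = 2.

Treewidth 2.
Bags: B1 = {3, 4, 6}  B2 = {2, 3, 4}  B3 = {2, 4, 5}  B4 = {1, 2, 5}
Tree: B1–B2, B2–B3, B3–B4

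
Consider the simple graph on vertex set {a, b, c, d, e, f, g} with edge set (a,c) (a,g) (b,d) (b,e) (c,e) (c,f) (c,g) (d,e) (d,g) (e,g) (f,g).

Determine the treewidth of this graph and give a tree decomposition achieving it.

Every bag has size at most 3, so the width is 3 − 1 = 2 and tw(G) ≤ 2. Conversely, {d, e, g} is a clique of size 3, and the vertices of any clique must share a bag in every tree decomposition; so some bag has ≥ 3 vertices and tw(G) ≥ 2. Combining the bounds, tw(G) = 2.

Treewidth 2.
One optimal decomposition is:
Bags: B1 = {c, e, g}  B2 = {a, c, g}  B3 = {c, f, g}  B4 = {d, e, g}  B5 = {b, d, e}
Tree: B1–B2, B1–B3, B1–B4, B4–B5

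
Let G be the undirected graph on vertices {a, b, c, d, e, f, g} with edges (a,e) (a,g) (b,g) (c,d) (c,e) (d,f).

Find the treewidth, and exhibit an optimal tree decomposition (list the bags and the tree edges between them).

The largest bag has 2 vertices, giving width 1; this decomposition certifies tw(G) ≤ 1. Any graph with an edge has treewidth ≥ 1, and G has the edge b–g. Hence tw(G) = 1 exactly.

Treewidth 1.
One such decomposition:
Bags: B1 = {b, g}  B2 = {a, g}  B3 = {a, e}  B4 = {c, e}  B5 = {c, d}  B6 = {d, f}
Tree: B1–B2, B2–B3, B3–B4, B4–B5, B5–B6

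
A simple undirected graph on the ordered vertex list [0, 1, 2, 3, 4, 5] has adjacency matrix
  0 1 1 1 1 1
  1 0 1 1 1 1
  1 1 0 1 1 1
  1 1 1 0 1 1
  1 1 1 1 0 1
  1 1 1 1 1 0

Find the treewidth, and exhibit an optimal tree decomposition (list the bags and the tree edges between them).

Treewidth 5.
Bags: B1 = {0, 1, 2, 3, 4, 5}
Tree: (single bag)

With just one bag of size 6, the width is 6 − 1 = 5, so tw(G) ≤ 5. For the lower bound, the 6 vertices {0, 1, 2, 3, 4, 5} are pairwise adjacent, and any tree decomposition puts a clique entirely inside one bag — forcing width ≥ 5. Combining the bounds, tw(G) = 5.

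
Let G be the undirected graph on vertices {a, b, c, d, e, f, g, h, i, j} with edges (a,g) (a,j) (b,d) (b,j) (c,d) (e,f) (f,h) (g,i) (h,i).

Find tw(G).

1

A width-1 tree decomposition is:
Bags: B1 = {c, d}  B2 = {b, d}  B3 = {b, j}  B4 = {a, j}  B5 = {a, g}  B6 = {g, i}  B7 = {h, i}  B8 = {f, h}  B9 = {e, f}
Tree: B1–B2, B2–B3, B3–B4, B4–B5, B5–B6, B6–B7, B7–B8, B8–B9
Every bag has size at most 2, so the width is 2 − 1 = 1 and tw(G) ≤ 1. Since G has at least one edge (e.g. c–d), it is not an edgeless graph, so tw(G) ≥ 1. Combining the bounds, tw(G) = 1.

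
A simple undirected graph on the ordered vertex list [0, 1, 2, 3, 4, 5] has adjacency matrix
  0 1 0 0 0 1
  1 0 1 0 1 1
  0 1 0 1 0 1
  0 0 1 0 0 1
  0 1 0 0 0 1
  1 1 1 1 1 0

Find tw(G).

2

A width-2 tree decomposition is:
Bags: B1 = {0, 1, 5}  B2 = {1, 4, 5}  B3 = {1, 2, 5}  B4 = {2, 3, 5}
Tree: B1–B2, B1–B3, B3–B4
The largest bag has 3 vertices, giving width 2; this decomposition certifies tw(G) ≤ 2. On the other hand G contains the 3-clique {0, 1, 5}. A clique must lie in a single bag of any decomposition, so no decomposition can have width below 2. Therefore the treewidth is 2.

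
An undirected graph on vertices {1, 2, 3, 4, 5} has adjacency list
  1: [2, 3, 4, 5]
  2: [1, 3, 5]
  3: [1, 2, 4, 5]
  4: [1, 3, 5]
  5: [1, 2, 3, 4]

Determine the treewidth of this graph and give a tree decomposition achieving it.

Treewidth 3.
One such decomposition:
Bags: B1 = {1, 3, 4, 5}  B2 = {1, 2, 3, 5}
Tree: B1–B2

Every bag has size at most 4, so the width is 4 − 1 = 3 and tw(G) ≤ 3. Conversely, {1, 2, 3, 5} is a clique of size 4, and the vertices of any clique must share a bag in every tree decomposition; so some bag has ≥ 4 vertices and tw(G) ≥ 3. Combining the bounds, tw(G) = 3.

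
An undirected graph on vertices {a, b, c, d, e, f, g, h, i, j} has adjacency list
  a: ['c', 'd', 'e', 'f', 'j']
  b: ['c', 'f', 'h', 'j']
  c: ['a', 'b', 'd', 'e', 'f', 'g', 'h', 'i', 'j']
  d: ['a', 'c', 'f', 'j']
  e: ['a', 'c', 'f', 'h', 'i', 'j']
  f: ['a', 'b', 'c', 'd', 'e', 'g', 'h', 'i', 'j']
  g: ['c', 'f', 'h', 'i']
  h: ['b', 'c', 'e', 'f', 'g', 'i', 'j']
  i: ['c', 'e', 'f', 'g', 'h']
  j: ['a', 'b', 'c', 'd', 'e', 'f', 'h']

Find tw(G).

A width-4 tree decomposition is:
Bags: B1 = {a, c, e, f, j}  B2 = {c, e, f, h, j}  B3 = {c, e, f, h, i}  B4 = {b, c, f, h, j}  B5 = {c, f, g, h, i}  B6 = {a, c, d, f, j}
Tree: B1–B2, B2–B3, B2–B4, B3–B5, B1–B6
Each bag holds 5 vertices, so the decomposition has width 4, which upper-bounds the treewidth. Conversely, {a, c, d, f, j} is a clique of size 5, and the vertices of any clique must share a bag in every tree decomposition; so some bag has ≥ 5 vertices and tw(G) ≥ 4. Therefore the treewidth is 4.

4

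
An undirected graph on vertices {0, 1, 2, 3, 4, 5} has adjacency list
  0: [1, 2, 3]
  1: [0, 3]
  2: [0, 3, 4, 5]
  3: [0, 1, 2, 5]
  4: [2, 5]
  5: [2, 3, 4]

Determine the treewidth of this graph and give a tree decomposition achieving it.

Treewidth 2.
Bags: B1 = {2, 3, 5}  B2 = {2, 4, 5}  B3 = {0, 2, 3}  B4 = {0, 1, 3}
Tree: B1–B2, B1–B3, B3–B4

Every bag has size at most 3, so the width is 3 − 1 = 2 and tw(G) ≤ 2. On the other hand G contains the 3-clique {0, 1, 3}. A clique must lie in a single bag of any decomposition, so no decomposition can have width below 2. The upper and lower bounds meet at 2, so that is the treewidth.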